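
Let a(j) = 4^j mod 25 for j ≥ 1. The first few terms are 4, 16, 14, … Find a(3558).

Computing terms: a(1) = 4, a(2) = 16, a(3) = 14, a(4) = 6, a(5) = 24, a(6) = 21, a(7) = 9, a(8) = 11, a(9) = 19, a(10) = 1, a(11) = 4.
Since a(11) = a(1) = 4, the sequence is periodic with period 10.
(3558 - 1) mod 10 = 7, so a(3558) = a(8) = 11.

11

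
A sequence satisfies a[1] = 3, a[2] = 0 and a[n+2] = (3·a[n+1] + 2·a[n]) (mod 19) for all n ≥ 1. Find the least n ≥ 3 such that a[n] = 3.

19

Listing terms: a[1] = 3; a[2] = 0; a[3] = 6; a[4] = 18; a[5] = 9; a[6] = 6; a[7] = 17; a[8] = 6; a[9] = 14; a[10] = 16; a[11] = 0; a[12] = 13; a[13] = 1; a[14] = 10; a[15] = 13; a[16] = 2; a[17] = 13; a[18] = 5; a[19] = 3; a[20] = 0.
The sequence repeats with period 18.
The value 3 next appears (with n ≥ 3) at a[19].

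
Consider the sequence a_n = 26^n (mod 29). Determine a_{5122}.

13

Listing terms: a_0 = 1; a_1 = 26; a_2 = 9; a_3 = 2; a_4 = 23; a_5 = 18; a_6 = 4; a_7 = 17; a_8 = 7; a_9 = 8; a_{10} = 5; a_{11} = 14; a_{12} = 16; a_{13} = 10; a_{14} = 28; a_{15} = 3; a_{16} = 20; a_{17} = 27; a_{18} = 6; a_{19} = 11; a_{20} = 25; a_{21} = 12; a_{22} = 22; a_{23} = 21; a_{24} = 24; a_{25} = 15; a_{26} = 13; a_{27} = 19; a_{28} = 1.
The sequence repeats with period 28.
So a_{5122} = a_{0 + ((5122-0) mod 28)} = a_{26} = 13.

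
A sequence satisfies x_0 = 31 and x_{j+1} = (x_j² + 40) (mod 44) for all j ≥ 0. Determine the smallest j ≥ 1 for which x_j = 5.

We have x_0 = 31; x_1 = 33; x_2 = 29; x_3 = 1; x_4 = 41; x_5 = 5; x_6 = 21; x_7 = 41.
Since x_7 = x_4 = 41, the sequence is eventually periodic: after a pre-period of length 4 it cycles with period 3.
The value 5 first appears (with j ≥ 1) at x_5.

5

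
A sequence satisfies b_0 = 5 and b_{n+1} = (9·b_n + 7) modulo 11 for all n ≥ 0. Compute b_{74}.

1

Computing terms: b_0 = 5,  b_1 = 8,  b_2 = 2,  b_3 = 3,  b_4 = 1,  b_5 = 5.
The sequence repeats with period 5.
(74 - 0) mod 5 = 4, so b_{74} = b_4 = 1.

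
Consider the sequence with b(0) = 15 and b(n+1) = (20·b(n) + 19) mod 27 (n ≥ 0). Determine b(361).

We have b(0) = 15; b(1) = 22; b(2) = 0; b(3) = 19; b(4) = 21; b(5) = 7; b(6) = 24; b(7) = 13; b(8) = 9; b(9) = 10; b(10) = 3; b(11) = 25; b(12) = 6; b(13) = 4; b(14) = 18; b(15) = 1; b(16) = 12; b(17) = 16; b(18) = 15.
The sequence repeats with period 18.
(361 - 0) mod 18 = 1, so b(361) = b(1) = 22.

22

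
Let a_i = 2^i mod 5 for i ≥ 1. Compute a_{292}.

Computing terms: a_1 = 2; a_2 = 4; a_3 = 3; a_4 = 1; a_5 = 2.
Since a_5 = a_1 = 2, the sequence is periodic with period 4.
So a_{292} = a_{1 + ((292-1) mod 4)} = a_4 = 1.

1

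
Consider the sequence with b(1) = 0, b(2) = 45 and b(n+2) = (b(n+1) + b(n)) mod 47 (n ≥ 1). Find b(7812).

43

We have b(1) = 0, b(2) = 45, b(3) = 45, b(4) = 43, b(5) = 41, b(6) = 37, b(7) = 31, b(8) = 21, b(9) = 5, b(10) = 26, b(11) = 31, b(12) = 10, b(13) = 41, b(14) = 4, b(15) = 45, b(16) = 2, b(17) = 0, b(18) = 2, b(19) = 2, b(20) = 4, b(21) = 6, b(22) = 10, b(23) = 16, b(24) = 26, b(25) = 42, b(26) = 21, b(27) = 16, b(28) = 37, b(29) = 6, b(30) = 43, b(31) = 2, b(32) = 45, b(33) = 0, b(34) = 45.
Since (b(33), b(34)) = (b(1), b(2)) = (0, 45) (two consecutive terms determine the rest), the sequence is periodic with period 32.
So b(7812) = b(1 + ((7812-1) mod 32)) = b(4) = 43.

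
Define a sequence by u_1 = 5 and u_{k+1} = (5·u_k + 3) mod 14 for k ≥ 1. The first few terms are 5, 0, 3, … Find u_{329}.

Listing terms: u_1 = 5; u_2 = 0; u_3 = 3; u_4 = 4; u_5 = 9; u_6 = 6; u_7 = 5.
Since u_7 = u_1 = 5, the sequence is periodic with period 6.
So u_{329} = u_{1 + ((329-1) mod 6)} = u_5 = 9.

9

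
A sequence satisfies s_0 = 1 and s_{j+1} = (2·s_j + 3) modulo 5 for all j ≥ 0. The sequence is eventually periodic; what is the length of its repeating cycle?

4

We have s_0 = 1,  s_1 = 0,  s_2 = 3,  s_3 = 4,  s_4 = 1.
The sequence repeats with period 4.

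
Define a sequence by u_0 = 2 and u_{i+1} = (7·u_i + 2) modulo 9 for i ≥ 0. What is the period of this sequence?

Listing terms: u_0 = 2, u_1 = 7, u_2 = 6, u_3 = 8, u_4 = 4, u_5 = 3, u_6 = 5, u_7 = 1, u_8 = 0, u_9 = 2.
The sequence repeats with period 9.

9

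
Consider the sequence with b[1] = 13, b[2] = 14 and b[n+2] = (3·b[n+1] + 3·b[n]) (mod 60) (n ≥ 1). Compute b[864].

45

We have b[1] = 13,  b[2] = 14,  b[3] = 21,  b[4] = 45,  b[5] = 18,  b[6] = 9,  b[7] = 21,  b[8] = 30,  b[9] = 33,  b[10] = 9,  b[11] = 6,  b[12] = 45,  b[13] = 33,  b[14] = 54,  b[15] = 21,  b[16] = 45.
Since (b[15], b[16]) = (b[3], b[4]) = (21, 45) (two consecutive terms determine the rest), the sequence is eventually periodic: after a pre-period of length 2 it cycles with period 12.
For n ≥ 3, b[n] depends only on (n - 3) mod 12. (864 - 3) mod 12 = 9, so b[864] = b[12] = 45.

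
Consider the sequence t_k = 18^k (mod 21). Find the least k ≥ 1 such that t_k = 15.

t_0 = 1; t_1 = 18; t_2 = 9; t_3 = 15; t_4 = 18.
Since t_4 = t_1 = 18, the sequence is eventually periodic: after a pre-period of length 1 it cycles with period 3.
The value 15 first appears (with k ≥ 1) at t_3.

3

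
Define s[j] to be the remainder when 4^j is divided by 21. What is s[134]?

s[0] = 1,  s[1] = 4,  s[2] = 16,  s[3] = 1.
The sequence repeats with period 3.
(134 - 0) mod 3 = 2, so s[134] = s[2] = 16.

16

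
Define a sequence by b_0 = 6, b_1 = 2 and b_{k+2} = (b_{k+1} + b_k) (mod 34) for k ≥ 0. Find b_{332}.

Listing terms: b_0 = 6,  b_1 = 2,  b_2 = 8,  b_3 = 10,  b_4 = 18,  b_5 = 28,  b_6 = 12,  b_7 = 6,  b_8 = 18,  b_9 = 24,  b_{10} = 8,  b_{11} = 32,  b_{12} = 6,  b_{13} = 4,  b_{14} = 10,  b_{15} = 14,  b_{16} = 24,  b_{17} = 4,  b_{18} = 28,  b_{19} = 32,  b_{20} = 26,  b_{21} = 24,  b_{22} = 16,  b_{23} = 6,  b_{24} = 22,  b_{25} = 28,  b_{26} = 16,  b_{27} = 10,  b_{28} = 26,  b_{29} = 2,  b_{30} = 28,  b_{31} = 30,  b_{32} = 24,  b_{33} = 20,  b_{34} = 10,  b_{35} = 30,  b_{36} = 6,  b_{37} = 2.
Since (b_{36}, b_{37}) = (b_0, b_1) = (6, 2) (two consecutive terms determine the rest), the sequence is periodic with period 36.
(332 - 0) mod 36 = 8, so b_{332} = b_8 = 18.

18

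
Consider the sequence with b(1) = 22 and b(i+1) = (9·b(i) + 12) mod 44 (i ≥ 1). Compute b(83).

10

Listing terms: b(1) = 22,  b(2) = 34,  b(3) = 10,  b(4) = 14,  b(5) = 6,  b(6) = 22.
The sequence repeats with period 5.
So b(83) = b(1 + ((83-1) mod 5)) = b(3) = 10.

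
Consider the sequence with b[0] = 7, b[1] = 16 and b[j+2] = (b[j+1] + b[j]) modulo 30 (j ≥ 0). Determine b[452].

b[0] = 7,  b[1] = 16,  b[2] = 23,  b[3] = 9,  b[4] = 2,  b[5] = 11,  b[6] = 13,  b[7] = 24,  b[8] = 7,  b[9] = 1,  b[10] = 8,  b[11] = 9,  b[12] = 17,  b[13] = 26,  b[14] = 13,  b[15] = 9,  b[16] = 22,  b[17] = 1,  b[18] = 23,  b[19] = 24,  b[20] = 17,  b[21] = 11,  b[22] = 28,  b[23] = 9,  b[24] = 7,  b[25] = 16.
Since (b[24], b[25]) = (b[0], b[1]) = (7, 16) (two consecutive terms determine the rest), the sequence is periodic with period 24.
(452 - 0) mod 24 = 20, so b[452] = b[20] = 17.

17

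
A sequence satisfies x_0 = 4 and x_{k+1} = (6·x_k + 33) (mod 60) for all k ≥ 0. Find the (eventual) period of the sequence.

Computing terms: x_0 = 4; x_1 = 57; x_2 = 15; x_3 = 3; x_4 = 51; x_5 = 39; x_6 = 27; x_7 = 15.
Since x_7 = x_2 = 15, the sequence is eventually periodic: after a pre-period of length 2 it cycles with period 5.

5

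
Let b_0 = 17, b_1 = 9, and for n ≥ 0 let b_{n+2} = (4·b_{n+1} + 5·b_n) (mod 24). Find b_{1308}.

17

Listing terms: b_0 = 17, b_1 = 9, b_2 = 1, b_3 = 1, b_4 = 9, b_5 = 17, b_6 = 17, b_7 = 9.
Since (b_6, b_7) = (b_0, b_1) = (17, 9) (two consecutive terms determine the rest), the sequence is periodic with period 6.
(1308 - 0) mod 6 = 0, so b_{1308} = b_0 = 17.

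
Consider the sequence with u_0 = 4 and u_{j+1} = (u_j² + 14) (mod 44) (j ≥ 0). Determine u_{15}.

u_0 = 4, u_1 = 30, u_2 = 34, u_3 = 26, u_4 = 30.
Since u_4 = u_1 = 30, the sequence is eventually periodic: after a pre-period of length 1 it cycles with period 3.
For j ≥ 1, u_j depends only on (j - 1) mod 3. (15 - 1) mod 3 = 2, so u_{15} = u_3 = 26.

26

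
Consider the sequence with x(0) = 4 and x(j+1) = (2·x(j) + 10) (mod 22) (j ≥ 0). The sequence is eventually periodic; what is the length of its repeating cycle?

x(0) = 4; x(1) = 18; x(2) = 2; x(3) = 14; x(4) = 16; x(5) = 20; x(6) = 6; x(7) = 0; x(8) = 10; x(9) = 8; x(10) = 4.
Since x(10) = x(0) = 4, the sequence is periodic with period 10.

10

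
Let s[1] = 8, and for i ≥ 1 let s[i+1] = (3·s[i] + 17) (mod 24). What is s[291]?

Computing terms: s[1] = 8, s[2] = 17, s[3] = 20, s[4] = 5, s[5] = 8.
Since s[5] = s[1] = 8, the sequence is periodic with period 4.
(291 - 1) mod 4 = 2, so s[291] = s[3] = 20.

20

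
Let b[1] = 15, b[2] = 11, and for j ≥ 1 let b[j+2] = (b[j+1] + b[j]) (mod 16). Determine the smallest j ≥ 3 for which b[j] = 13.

b[1] = 15; b[2] = 11; b[3] = 10; b[4] = 5; b[5] = 15; b[6] = 4; b[7] = 3; b[8] = 7; b[9] = 10; b[10] = 1; b[11] = 11; b[12] = 12; b[13] = 7; b[14] = 3; b[15] = 10; b[16] = 13; b[17] = 7; b[18] = 4; b[19] = 11; b[20] = 15; b[21] = 10; b[22] = 9; b[23] = 3; b[24] = 12; b[25] = 15; b[26] = 11.
The sequence repeats with period 24.
The value 13 first appears (with j ≥ 3) at b[16].

16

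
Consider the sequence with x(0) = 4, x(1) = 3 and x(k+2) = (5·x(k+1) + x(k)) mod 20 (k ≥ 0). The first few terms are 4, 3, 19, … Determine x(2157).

18

x(0) = 4,  x(1) = 3,  x(2) = 19,  x(3) = 18,  x(4) = 9,  x(5) = 3,  x(6) = 4,  x(7) = 3.
Since (x(6), x(7)) = (x(0), x(1)) = (4, 3) (two consecutive terms determine the rest), the sequence is periodic with period 6.
(2157 - 0) mod 6 = 3, so x(2157) = x(3) = 18.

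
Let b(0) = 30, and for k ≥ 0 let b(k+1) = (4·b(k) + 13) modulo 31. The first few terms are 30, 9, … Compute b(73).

Computing terms: b(0) = 30; b(1) = 9; b(2) = 18; b(3) = 23; b(4) = 12; b(5) = 30.
The sequence repeats with period 5.
So b(73) = b(0 + ((73-0) mod 5)) = b(3) = 23.

23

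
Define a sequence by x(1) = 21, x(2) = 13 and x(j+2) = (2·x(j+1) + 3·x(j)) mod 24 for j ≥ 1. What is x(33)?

We have x(1) = 21; x(2) = 13; x(3) = 17; x(4) = 1; x(5) = 5; x(6) = 13; x(7) = 17.
Since (x(6), x(7)) = (x(2), x(3)) = (13, 17) (two consecutive terms determine the rest), the sequence is eventually periodic: after a pre-period of length 1 it cycles with period 4.
For j ≥ 2, x(j) depends only on (j - 2) mod 4. (33 - 2) mod 4 = 3, so x(33) = x(5) = 5.

5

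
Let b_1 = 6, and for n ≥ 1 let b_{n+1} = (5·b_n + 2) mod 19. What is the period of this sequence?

9

Listing terms: b_1 = 6, b_2 = 13, b_3 = 10, b_4 = 14, b_5 = 15, b_6 = 1, b_7 = 7, b_8 = 18, b_9 = 16, b_{10} = 6.
The sequence repeats with period 9.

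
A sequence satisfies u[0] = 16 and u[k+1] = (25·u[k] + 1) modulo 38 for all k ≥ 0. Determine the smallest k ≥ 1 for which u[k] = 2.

10

u[0] = 16,  u[1] = 21,  u[2] = 32,  u[3] = 3,  u[4] = 0,  u[5] = 1,  u[6] = 26,  u[7] = 5,  u[8] = 12,  u[9] = 35,  u[10] = 2,  u[11] = 13,  u[12] = 22,  u[13] = 19,  u[14] = 20,  u[15] = 7,  u[16] = 24,  u[17] = 31,  u[18] = 16.
The sequence repeats with period 18.
The value 2 first appears (with k ≥ 1) at u[10].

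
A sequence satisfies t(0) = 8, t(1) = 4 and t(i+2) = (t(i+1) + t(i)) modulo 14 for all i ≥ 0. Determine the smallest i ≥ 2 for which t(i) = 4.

7

t(0) = 8; t(1) = 4; t(2) = 12; t(3) = 2; t(4) = 0; t(5) = 2; t(6) = 2; t(7) = 4; t(8) = 6; t(9) = 10; t(10) = 2; t(11) = 12; t(12) = 0; t(13) = 12; t(14) = 12; t(15) = 10; t(16) = 8; t(17) = 4.
Since (t(16), t(17)) = (t(0), t(1)) = (8, 4) (two consecutive terms determine the rest), the sequence is periodic with period 16.
The value 4 first appears (with i ≥ 2) at t(7).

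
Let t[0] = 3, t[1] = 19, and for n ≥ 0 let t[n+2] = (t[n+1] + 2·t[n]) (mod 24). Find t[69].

Computing terms: t[0] = 3,  t[1] = 19,  t[2] = 1,  t[3] = 15,  t[4] = 17,  t[5] = 23,  t[6] = 9,  t[7] = 7,  t[8] = 1,  t[9] = 15.
Since (t[8], t[9]) = (t[2], t[3]) = (1, 15) (two consecutive terms determine the rest), the sequence is eventually periodic: after a pre-period of length 2 it cycles with period 6.
For n ≥ 2, t[n] depends only on (n - 2) mod 6. (69 - 2) mod 6 = 1, so t[69] = t[3] = 15.

15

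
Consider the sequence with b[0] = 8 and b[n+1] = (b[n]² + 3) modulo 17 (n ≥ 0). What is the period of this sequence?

We have b[0] = 8,  b[1] = 16,  b[2] = 4,  b[3] = 2,  b[4] = 7,  b[5] = 1,  b[6] = 4.
Since b[6] = b[2] = 4, the sequence is eventually periodic: after a pre-period of length 2 it cycles with period 4.

4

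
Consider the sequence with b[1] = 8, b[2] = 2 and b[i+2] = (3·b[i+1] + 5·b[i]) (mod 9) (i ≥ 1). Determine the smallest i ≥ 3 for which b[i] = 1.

3

Computing terms: b[1] = 8; b[2] = 2; b[3] = 1; b[4] = 4; b[5] = 8; b[6] = 8; b[7] = 1; b[8] = 7; b[9] = 8; b[10] = 5; b[11] = 1; b[12] = 1; b[13] = 8; b[14] = 2.
Since (b[13], b[14]) = (b[1], b[2]) = (8, 2) (two consecutive terms determine the rest), the sequence is periodic with period 12.
The value 1 first appears (with i ≥ 3) at b[3].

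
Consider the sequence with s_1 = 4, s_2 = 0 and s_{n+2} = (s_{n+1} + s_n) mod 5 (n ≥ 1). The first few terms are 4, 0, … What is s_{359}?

3

s_1 = 4,  s_2 = 0,  s_3 = 4,  s_4 = 4,  s_5 = 3,  s_6 = 2,  s_7 = 0,  s_8 = 2,  s_9 = 2,  s_{10} = 4,  s_{11} = 1,  s_{12} = 0,  s_{13} = 1,  s_{14} = 1,  s_{15} = 2,  s_{16} = 3,  s_{17} = 0,  s_{18} = 3,  s_{19} = 3,  s_{20} = 1,  s_{21} = 4,  s_{22} = 0.
The sequence repeats with period 20.
So s_{359} = s_{1 + ((359-1) mod 20)} = s_{19} = 3.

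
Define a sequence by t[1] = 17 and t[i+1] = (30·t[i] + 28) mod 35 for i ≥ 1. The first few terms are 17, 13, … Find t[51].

33

Listing terms: t[1] = 17; t[2] = 13; t[3] = 33; t[4] = 3; t[5] = 13.
Since t[5] = t[2] = 13, the sequence is eventually periodic: after a pre-period of length 1 it cycles with period 3.
For i ≥ 2, t[i] depends only on (i - 2) mod 3. (51 - 2) mod 3 = 1, so t[51] = t[3] = 33.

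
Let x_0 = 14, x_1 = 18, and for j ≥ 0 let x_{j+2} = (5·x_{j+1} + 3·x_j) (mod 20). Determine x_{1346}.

x_0 = 14, x_1 = 18, x_2 = 12, x_3 = 14, x_4 = 6, x_5 = 12, x_6 = 18, x_7 = 6, x_8 = 4, x_9 = 18, x_{10} = 2, x_{11} = 4, x_{12} = 6, x_{13} = 2, x_{14} = 8, x_{15} = 6, x_{16} = 14, x_{17} = 8, x_{18} = 2, x_{19} = 14, x_{20} = 16, x_{21} = 2, x_{22} = 18, x_{23} = 16, x_{24} = 14, x_{25} = 18.
Since (x_{24}, x_{25}) = (x_0, x_1) = (14, 18) (two consecutive terms determine the rest), the sequence is periodic with period 24.
So x_{1346} = x_{0 + ((1346-0) mod 24)} = x_2 = 12.

12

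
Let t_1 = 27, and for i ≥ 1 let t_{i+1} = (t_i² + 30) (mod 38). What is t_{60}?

31

Listing terms: t_1 = 27; t_2 = 37; t_3 = 31; t_4 = 3; t_5 = 1; t_6 = 31.
Since t_6 = t_3 = 31, the sequence is eventually periodic: after a pre-period of length 2 it cycles with period 3.
For i ≥ 3, t_i depends only on (i - 3) mod 3. (60 - 3) mod 3 = 0, so t_{60} = t_3 = 31.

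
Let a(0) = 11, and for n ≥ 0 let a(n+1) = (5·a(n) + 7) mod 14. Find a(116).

Listing terms: a(0) = 11,  a(1) = 6,  a(2) = 9,  a(3) = 10,  a(4) = 1,  a(5) = 12,  a(6) = 11.
Since a(6) = a(0) = 11, the sequence is periodic with period 6.
So a(116) = a(0 + ((116-0) mod 6)) = a(2) = 9.

9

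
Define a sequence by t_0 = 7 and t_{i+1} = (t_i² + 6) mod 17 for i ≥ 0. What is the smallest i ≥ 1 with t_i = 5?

2

t_0 = 7,  t_1 = 4,  t_2 = 5,  t_3 = 14,  t_4 = 15,  t_5 = 10,  t_6 = 4.
Since t_6 = t_1 = 4, the sequence is eventually periodic: after a pre-period of length 1 it cycles with period 5.
The value 5 first appears (with i ≥ 1) at t_2.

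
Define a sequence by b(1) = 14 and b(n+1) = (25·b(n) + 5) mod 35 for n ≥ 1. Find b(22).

We have b(1) = 14, b(2) = 5, b(3) = 25, b(4) = 0, b(5) = 5.
Since b(5) = b(2) = 5, the sequence is eventually periodic: after a pre-period of length 1 it cycles with period 3.
For n ≥ 2, b(n) depends only on (n - 2) mod 3. (22 - 2) mod 3 = 2, so b(22) = b(4) = 0.

0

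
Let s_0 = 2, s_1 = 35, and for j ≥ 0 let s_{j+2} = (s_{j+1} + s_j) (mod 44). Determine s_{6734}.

21

s_0 = 2; s_1 = 35; s_2 = 37; s_3 = 28; s_4 = 21; s_5 = 5; s_6 = 26; s_7 = 31; s_8 = 13; s_9 = 0; s_{10} = 13; s_{11} = 13; s_{12} = 26; s_{13} = 39; s_{14} = 21; s_{15} = 16; s_{16} = 37; s_{17} = 9; s_{18} = 2; s_{19} = 11; s_{20} = 13; s_{21} = 24; s_{22} = 37; s_{23} = 17; s_{24} = 10; s_{25} = 27; s_{26} = 37; s_{27} = 20; s_{28} = 13; s_{29} = 33; s_{30} = 2; s_{31} = 35.
Since (s_{30}, s_{31}) = (s_0, s_1) = (2, 35) (two consecutive terms determine the rest), the sequence is periodic with period 30.
So s_{6734} = s_{0 + ((6734-0) mod 30)} = s_{14} = 21.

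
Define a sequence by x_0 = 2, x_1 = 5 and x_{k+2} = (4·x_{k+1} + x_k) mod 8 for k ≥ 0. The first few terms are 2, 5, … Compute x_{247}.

Listing terms: x_0 = 2,  x_1 = 5,  x_2 = 6,  x_3 = 5,  x_4 = 2,  x_5 = 5.
Since (x_4, x_5) = (x_0, x_1) = (2, 5) (two consecutive terms determine the rest), the sequence is periodic with period 4.
(247 - 0) mod 4 = 3, so x_{247} = x_3 = 5.

5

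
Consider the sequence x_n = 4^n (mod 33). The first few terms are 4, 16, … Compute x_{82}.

Listing terms: x_1 = 4, x_2 = 16, x_3 = 31, x_4 = 25, x_5 = 1, x_6 = 4.
Since x_6 = x_1 = 4, the sequence is periodic with period 5.
(82 - 1) mod 5 = 1, so x_{82} = x_2 = 16.

16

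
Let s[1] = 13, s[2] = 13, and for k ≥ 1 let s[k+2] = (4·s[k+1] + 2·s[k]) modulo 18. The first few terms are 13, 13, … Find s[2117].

Listing terms: s[1] = 13; s[2] = 13; s[3] = 6; s[4] = 14; s[5] = 14; s[6] = 12; s[7] = 4; s[8] = 4; s[9] = 6; s[10] = 14.
Since (s[9], s[10]) = (s[3], s[4]) = (6, 14) (two consecutive terms determine the rest), the sequence is eventually periodic: after a pre-period of length 2 it cycles with period 6.
For k ≥ 3, s[k] depends only on (k - 3) mod 6. (2117 - 3) mod 6 = 2, so s[2117] = s[5] = 14.

14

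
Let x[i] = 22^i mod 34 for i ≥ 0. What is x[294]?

We have x[0] = 1; x[1] = 22; x[2] = 8; x[3] = 6; x[4] = 30; x[5] = 14; x[6] = 2; x[7] = 10; x[8] = 16; x[9] = 12; x[10] = 26; x[11] = 28; x[12] = 4; x[13] = 20; x[14] = 32; x[15] = 24; x[16] = 18; x[17] = 22.
Since x[17] = x[1] = 22, the sequence is eventually periodic: after a pre-period of length 1 it cycles with period 16.
For i ≥ 1, x[i] depends only on (i - 1) mod 16. (294 - 1) mod 16 = 5, so x[294] = x[6] = 2.

2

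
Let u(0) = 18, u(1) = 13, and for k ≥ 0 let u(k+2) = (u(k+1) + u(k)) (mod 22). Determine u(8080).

Listing terms: u(0) = 18,  u(1) = 13,  u(2) = 9,  u(3) = 0,  u(4) = 9,  u(5) = 9,  u(6) = 18,  u(7) = 5,  u(8) = 1,  u(9) = 6,  u(10) = 7,  u(11) = 13,  u(12) = 20,  u(13) = 11,  u(14) = 9,  u(15) = 20,  u(16) = 7,  u(17) = 5,  u(18) = 12,  u(19) = 17,  u(20) = 7,  u(21) = 2,  u(22) = 9,  u(23) = 11,  u(24) = 20,  u(25) = 9,  u(26) = 7,  u(27) = 16,  u(28) = 1,  u(29) = 17,  u(30) = 18,  u(31) = 13.
The sequence repeats with period 30.
(8080 - 0) mod 30 = 10, so u(8080) = u(10) = 7.

7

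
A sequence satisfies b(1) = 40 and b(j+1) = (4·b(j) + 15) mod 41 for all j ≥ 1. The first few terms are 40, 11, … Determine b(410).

We have b(1) = 40,  b(2) = 11,  b(3) = 18,  b(4) = 5,  b(5) = 35,  b(6) = 32,  b(7) = 20,  b(8) = 13,  b(9) = 26,  b(10) = 37,  b(11) = 40.
The sequence repeats with period 10.
So b(410) = b(1 + ((410-1) mod 10)) = b(10) = 37.

37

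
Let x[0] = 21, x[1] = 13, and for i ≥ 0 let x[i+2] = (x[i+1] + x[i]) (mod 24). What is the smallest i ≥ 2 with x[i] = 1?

x[0] = 21, x[1] = 13, x[2] = 10, x[3] = 23, x[4] = 9, x[5] = 8, x[6] = 17, x[7] = 1, x[8] = 18, x[9] = 19, x[10] = 13, x[11] = 8, x[12] = 21, x[13] = 5, x[14] = 2, x[15] = 7, x[16] = 9, x[17] = 16, x[18] = 1, x[19] = 17, x[20] = 18, x[21] = 11, x[22] = 5, x[23] = 16, x[24] = 21, x[25] = 13.
The sequence repeats with period 24.
The value 1 first appears (with i ≥ 2) at x[7].

7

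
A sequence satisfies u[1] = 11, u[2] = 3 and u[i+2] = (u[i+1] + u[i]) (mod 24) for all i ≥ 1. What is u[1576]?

We have u[1] = 11, u[2] = 3, u[3] = 14, u[4] = 17, u[5] = 7, u[6] = 0, u[7] = 7, u[8] = 7, u[9] = 14, u[10] = 21, u[11] = 11, u[12] = 8, u[13] = 19, u[14] = 3, u[15] = 22, u[16] = 1, u[17] = 23, u[18] = 0, u[19] = 23, u[20] = 23, u[21] = 22, u[22] = 21, u[23] = 19, u[24] = 16, u[25] = 11, u[26] = 3.
The sequence repeats with period 24.
So u[1576] = u[1 + ((1576-1) mod 24)] = u[16] = 1.

1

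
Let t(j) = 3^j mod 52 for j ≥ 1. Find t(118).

29

Listing terms: t(1) = 3, t(2) = 9, t(3) = 27, t(4) = 29, t(5) = 35, t(6) = 1, t(7) = 3.
Since t(7) = t(1) = 3, the sequence is periodic with period 6.
(118 - 1) mod 6 = 3, so t(118) = t(4) = 29.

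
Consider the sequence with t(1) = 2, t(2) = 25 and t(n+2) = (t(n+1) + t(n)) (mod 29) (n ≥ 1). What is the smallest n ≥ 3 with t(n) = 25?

16

t(1) = 2; t(2) = 25; t(3) = 27; t(4) = 23; t(5) = 21; t(6) = 15; t(7) = 7; t(8) = 22; t(9) = 0; t(10) = 22; t(11) = 22; t(12) = 15; t(13) = 8; t(14) = 23; t(15) = 2; t(16) = 25.
Since (t(15), t(16)) = (t(1), t(2)) = (2, 25) (two consecutive terms determine the rest), the sequence is periodic with period 14.
The value 25 next appears (with n ≥ 3) at t(16).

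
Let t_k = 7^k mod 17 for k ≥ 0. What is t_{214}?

Computing terms: t_0 = 1; t_1 = 7; t_2 = 15; t_3 = 3; t_4 = 4; t_5 = 11; t_6 = 9; t_7 = 12; t_8 = 16; t_9 = 10; t_{10} = 2; t_{11} = 14; t_{12} = 13; t_{13} = 6; t_{14} = 8; t_{15} = 5; t_{16} = 1.
The sequence repeats with period 16.
(214 - 0) mod 16 = 6, so t_{214} = t_6 = 9.

9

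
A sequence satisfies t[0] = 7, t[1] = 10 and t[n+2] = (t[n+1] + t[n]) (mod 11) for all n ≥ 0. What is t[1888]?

4

Computing terms: t[0] = 7; t[1] = 10; t[2] = 6; t[3] = 5; t[4] = 0; t[5] = 5; t[6] = 5; t[7] = 10; t[8] = 4; t[9] = 3; t[10] = 7; t[11] = 10.
Since (t[10], t[11]) = (t[0], t[1]) = (7, 10) (two consecutive terms determine the rest), the sequence is periodic with period 10.
(1888 - 0) mod 10 = 8, so t[1888] = t[8] = 4.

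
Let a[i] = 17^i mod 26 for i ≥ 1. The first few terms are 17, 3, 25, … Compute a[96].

1

Listing terms: a[1] = 17,  a[2] = 3,  a[3] = 25,  a[4] = 9,  a[5] = 23,  a[6] = 1,  a[7] = 17.
Since a[7] = a[1] = 17, the sequence is periodic with period 6.
So a[96] = a[1 + ((96-1) mod 6)] = a[6] = 1.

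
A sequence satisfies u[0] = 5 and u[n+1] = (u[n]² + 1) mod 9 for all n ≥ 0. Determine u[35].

We have u[0] = 5, u[1] = 8, u[2] = 2, u[3] = 5.
The sequence repeats with period 3.
(35 - 0) mod 3 = 2, so u[35] = u[2] = 2.

2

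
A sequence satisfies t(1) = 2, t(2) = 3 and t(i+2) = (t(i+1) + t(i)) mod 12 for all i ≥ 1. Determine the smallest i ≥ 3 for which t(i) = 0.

10

Listing terms: t(1) = 2,  t(2) = 3,  t(3) = 5,  t(4) = 8,  t(5) = 1,  t(6) = 9,  t(7) = 10,  t(8) = 7,  t(9) = 5,  t(10) = 0,  t(11) = 5,  t(12) = 5,  t(13) = 10,  t(14) = 3,  t(15) = 1,  t(16) = 4,  t(17) = 5,  t(18) = 9,  t(19) = 2,  t(20) = 11,  t(21) = 1,  t(22) = 0,  t(23) = 1,  t(24) = 1,  t(25) = 2,  t(26) = 3.
The sequence repeats with period 24.
The value 0 first appears (with i ≥ 3) at t(10).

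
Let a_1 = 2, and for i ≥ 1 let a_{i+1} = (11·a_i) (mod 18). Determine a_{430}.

16

a_1 = 2; a_2 = 4; a_3 = 8; a_4 = 16; a_5 = 14; a_6 = 10; a_7 = 2.
The sequence repeats with period 6.
So a_{430} = a_{1 + ((430-1) mod 6)} = a_4 = 16.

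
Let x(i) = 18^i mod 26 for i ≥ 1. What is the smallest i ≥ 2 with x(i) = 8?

3

Listing terms: x(1) = 18,  x(2) = 12,  x(3) = 8,  x(4) = 14,  x(5) = 18.
Since x(5) = x(1) = 18, the sequence is periodic with period 4.
The value 8 first appears (with i ≥ 2) at x(3).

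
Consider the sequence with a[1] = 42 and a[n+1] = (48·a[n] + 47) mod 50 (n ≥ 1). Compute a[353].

27

Listing terms: a[1] = 42; a[2] = 13; a[3] = 21; a[4] = 5; a[5] = 37; a[6] = 23; a[7] = 1; a[8] = 45; a[9] = 7; a[10] = 33; a[11] = 31; a[12] = 35; a[13] = 27; a[14] = 43; a[15] = 11; a[16] = 25; a[17] = 47; a[18] = 3; a[19] = 41; a[20] = 15; a[21] = 17; a[22] = 13.
Since a[22] = a[2] = 13, the sequence is eventually periodic: after a pre-period of length 1 it cycles with period 20.
For n ≥ 2, a[n] depends only on (n - 2) mod 20. (353 - 2) mod 20 = 11, so a[353] = a[13] = 27.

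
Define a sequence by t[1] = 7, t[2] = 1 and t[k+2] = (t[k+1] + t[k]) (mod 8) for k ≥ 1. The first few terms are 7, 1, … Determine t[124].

1

We have t[1] = 7,  t[2] = 1,  t[3] = 0,  t[4] = 1,  t[5] = 1,  t[6] = 2,  t[7] = 3,  t[8] = 5,  t[9] = 0,  t[10] = 5,  t[11] = 5,  t[12] = 2,  t[13] = 7,  t[14] = 1.
The sequence repeats with period 12.
(124 - 1) mod 12 = 3, so t[124] = t[4] = 1.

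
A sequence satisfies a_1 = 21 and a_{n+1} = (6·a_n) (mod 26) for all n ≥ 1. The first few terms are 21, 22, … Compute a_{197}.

20

Computing terms: a_1 = 21, a_2 = 22, a_3 = 2, a_4 = 12, a_5 = 20, a_6 = 16, a_7 = 18, a_8 = 4, a_9 = 24, a_{10} = 14, a_{11} = 6, a_{12} = 10, a_{13} = 8, a_{14} = 22.
Since a_{14} = a_2 = 22, the sequence is eventually periodic: after a pre-period of length 1 it cycles with period 12.
For n ≥ 2, a_n depends only on (n - 2) mod 12. (197 - 2) mod 12 = 3, so a_{197} = a_5 = 20.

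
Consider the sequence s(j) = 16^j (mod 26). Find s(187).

16

We have s(0) = 1,  s(1) = 16,  s(2) = 22,  s(3) = 14,  s(4) = 16.
Since s(4) = s(1) = 16, the sequence is eventually periodic: after a pre-period of length 1 it cycles with period 3.
For j ≥ 1, s(j) depends only on (j - 1) mod 3. (187 - 1) mod 3 = 0, so s(187) = s(1) = 16.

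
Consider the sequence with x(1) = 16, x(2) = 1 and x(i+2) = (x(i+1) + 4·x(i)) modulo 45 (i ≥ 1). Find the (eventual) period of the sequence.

24

Computing terms: x(1) = 16,  x(2) = 1,  x(3) = 20,  x(4) = 24,  x(5) = 14,  x(6) = 20,  x(7) = 31,  x(8) = 21,  x(9) = 10,  x(10) = 4,  x(11) = 44,  x(12) = 15,  x(13) = 11,  x(14) = 26,  x(15) = 25,  x(16) = 39,  x(17) = 4,  x(18) = 25,  x(19) = 41,  x(20) = 6,  x(21) = 35,  x(22) = 14,  x(23) = 19,  x(24) = 30,  x(25) = 16,  x(26) = 1.
Since (x(25), x(26)) = (x(1), x(2)) = (16, 1) (two consecutive terms determine the rest), the sequence is periodic with period 24.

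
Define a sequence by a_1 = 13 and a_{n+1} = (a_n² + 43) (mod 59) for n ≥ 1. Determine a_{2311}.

5

Listing terms: a_1 = 13; a_2 = 35; a_3 = 29; a_4 = 58; a_5 = 44; a_6 = 32; a_7 = 5; a_8 = 9; a_9 = 6; a_{10} = 20; a_{11} = 30; a_{12} = 58.
Since a_{12} = a_4 = 58, the sequence is eventually periodic: after a pre-period of length 3 it cycles with period 8.
For n ≥ 4, a_n depends only on (n - 4) mod 8. (2311 - 4) mod 8 = 3, so a_{2311} = a_7 = 5.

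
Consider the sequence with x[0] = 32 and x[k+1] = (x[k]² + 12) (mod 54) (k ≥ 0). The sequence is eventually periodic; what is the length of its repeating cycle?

Listing terms: x[0] = 32; x[1] = 10; x[2] = 4; x[3] = 28; x[4] = 40; x[5] = 46; x[6] = 22; x[7] = 10.
Since x[7] = x[1] = 10, the sequence is eventually periodic: after a pre-period of length 1 it cycles with period 6.

6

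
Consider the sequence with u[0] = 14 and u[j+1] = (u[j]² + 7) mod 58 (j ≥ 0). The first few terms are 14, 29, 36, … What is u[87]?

27

Computing terms: u[0] = 14; u[1] = 29; u[2] = 36; u[3] = 27; u[4] = 40; u[5] = 41; u[6] = 6; u[7] = 43; u[8] = 0; u[9] = 7; u[10] = 56; u[11] = 11; u[12] = 12; u[13] = 35; u[14] = 14.
The sequence repeats with period 14.
(87 - 0) mod 14 = 3, so u[87] = u[3] = 27.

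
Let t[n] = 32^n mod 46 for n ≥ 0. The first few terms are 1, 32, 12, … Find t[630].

16

Computing terms: t[0] = 1,  t[1] = 32,  t[2] = 12,  t[3] = 16,  t[4] = 6,  t[5] = 8,  t[6] = 26,  t[7] = 4,  t[8] = 36,  t[9] = 2,  t[10] = 18,  t[11] = 24,  t[12] = 32.
Since t[12] = t[1] = 32, the sequence is eventually periodic: after a pre-period of length 1 it cycles with period 11.
For n ≥ 1, t[n] depends only on (n - 1) mod 11. (630 - 1) mod 11 = 2, so t[630] = t[3] = 16.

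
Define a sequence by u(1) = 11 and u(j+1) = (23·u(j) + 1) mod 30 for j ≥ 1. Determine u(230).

14

Computing terms: u(1) = 11; u(2) = 14; u(3) = 23; u(4) = 20; u(5) = 11.
Since u(5) = u(1) = 11, the sequence is periodic with period 4.
(230 - 1) mod 4 = 1, so u(230) = u(2) = 14.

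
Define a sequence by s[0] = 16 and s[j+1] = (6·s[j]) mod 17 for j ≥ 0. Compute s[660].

13

s[0] = 16; s[1] = 11; s[2] = 15; s[3] = 5; s[4] = 13; s[5] = 10; s[6] = 9; s[7] = 3; s[8] = 1; s[9] = 6; s[10] = 2; s[11] = 12; s[12] = 4; s[13] = 7; s[14] = 8; s[15] = 14; s[16] = 16.
The sequence repeats with period 16.
(660 - 0) mod 16 = 4, so s[660] = s[4] = 13.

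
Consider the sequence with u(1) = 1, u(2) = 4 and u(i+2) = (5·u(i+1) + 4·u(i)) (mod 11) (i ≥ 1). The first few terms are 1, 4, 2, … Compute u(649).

Computing terms: u(1) = 1; u(2) = 4; u(3) = 2; u(4) = 4; u(5) = 6; u(6) = 2; u(7) = 1; u(8) = 2; u(9) = 3; u(10) = 1; u(11) = 6; u(12) = 1; u(13) = 7; u(14) = 6; u(15) = 3; u(16) = 6; u(17) = 9; u(18) = 3; u(19) = 7; u(20) = 3; u(21) = 10; u(22) = 7; u(23) = 9; u(24) = 7; u(25) = 5; u(26) = 9; u(27) = 10; u(28) = 9; u(29) = 8; u(30) = 10; u(31) = 5; u(32) = 10; u(33) = 4; u(34) = 5; u(35) = 8; u(36) = 5; u(37) = 2; u(38) = 8; u(39) = 4; u(40) = 8; u(41) = 1; u(42) = 4.
Since (u(41), u(42)) = (u(1), u(2)) = (1, 4) (two consecutive terms determine the rest), the sequence is periodic with period 40.
So u(649) = u(1 + ((649-1) mod 40)) = u(9) = 3.

3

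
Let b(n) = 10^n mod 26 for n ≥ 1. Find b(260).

We have b(1) = 10, b(2) = 22, b(3) = 12, b(4) = 16, b(5) = 4, b(6) = 14, b(7) = 10.
Since b(7) = b(1) = 10, the sequence is periodic with period 6.
(260 - 1) mod 6 = 1, so b(260) = b(2) = 22.

22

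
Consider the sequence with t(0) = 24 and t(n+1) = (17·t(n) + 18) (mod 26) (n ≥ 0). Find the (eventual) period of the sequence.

We have t(0) = 24,  t(1) = 10,  t(2) = 6,  t(3) = 16,  t(4) = 4,  t(5) = 8,  t(6) = 24.
The sequence repeats with period 6.

6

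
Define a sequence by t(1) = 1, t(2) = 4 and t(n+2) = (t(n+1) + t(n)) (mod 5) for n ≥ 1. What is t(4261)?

1

t(1) = 1, t(2) = 4, t(3) = 0, t(4) = 4, t(5) = 4, t(6) = 3, t(7) = 2, t(8) = 0, t(9) = 2, t(10) = 2, t(11) = 4, t(12) = 1, t(13) = 0, t(14) = 1, t(15) = 1, t(16) = 2, t(17) = 3, t(18) = 0, t(19) = 3, t(20) = 3, t(21) = 1, t(22) = 4.
Since (t(21), t(22)) = (t(1), t(2)) = (1, 4) (two consecutive terms determine the rest), the sequence is periodic with period 20.
So t(4261) = t(1 + ((4261-1) mod 20)) = t(1) = 1.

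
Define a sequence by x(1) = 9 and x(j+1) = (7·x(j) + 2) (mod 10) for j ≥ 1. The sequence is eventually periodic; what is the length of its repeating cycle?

Computing terms: x(1) = 9,  x(2) = 5,  x(3) = 7,  x(4) = 1,  x(5) = 9.
The sequence repeats with period 4.

4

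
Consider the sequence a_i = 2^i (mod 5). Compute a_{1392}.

1

Computing terms: a_0 = 1, a_1 = 2, a_2 = 4, a_3 = 3, a_4 = 1.
Since a_4 = a_0 = 1, the sequence is periodic with period 4.
(1392 - 0) mod 4 = 0, so a_{1392} = a_0 = 1.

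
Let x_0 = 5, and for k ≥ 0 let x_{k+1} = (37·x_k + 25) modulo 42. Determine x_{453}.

26

We have x_0 = 5, x_1 = 0, x_2 = 25, x_3 = 26, x_4 = 21, x_5 = 4, x_6 = 5.
Since x_6 = x_0 = 5, the sequence is periodic with period 6.
So x_{453} = x_{0 + ((453-0) mod 6)} = x_3 = 26.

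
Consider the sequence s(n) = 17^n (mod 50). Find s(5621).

We have s(1) = 17; s(2) = 39; s(3) = 13; s(4) = 21; s(5) = 7; s(6) = 19; s(7) = 23; s(8) = 41; s(9) = 47; s(10) = 49; s(11) = 33; s(12) = 11; s(13) = 37; s(14) = 29; s(15) = 43; s(16) = 31; s(17) = 27; s(18) = 9; s(19) = 3; s(20) = 1; s(21) = 17.
The sequence repeats with period 20.
(5621 - 1) mod 20 = 0, so s(5621) = s(1) = 17.

17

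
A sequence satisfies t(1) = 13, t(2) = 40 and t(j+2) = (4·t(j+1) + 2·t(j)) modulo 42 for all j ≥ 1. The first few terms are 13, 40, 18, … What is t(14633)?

Listing terms: t(1) = 13; t(2) = 40; t(3) = 18; t(4) = 26; t(5) = 14; t(6) = 24; t(7) = 40; t(8) = 40; t(9) = 30; t(10) = 32; t(11) = 20; t(12) = 18; t(13) = 28; t(14) = 22; t(15) = 18; t(16) = 32; t(17) = 38; t(18) = 6; t(19) = 16; t(20) = 34; t(21) = 0; t(22) = 26; t(23) = 20; t(24) = 6; t(25) = 22; t(26) = 16; t(27) = 24; t(28) = 2; t(29) = 14; t(30) = 18; t(31) = 16; t(32) = 16; t(33) = 12; t(34) = 38; t(35) = 8; t(36) = 24; t(37) = 28; t(38) = 34; t(39) = 24; t(40) = 38; t(41) = 32; t(42) = 36; t(43) = 40; t(44) = 22; t(45) = 0; t(46) = 2; t(47) = 8; t(48) = 36; t(49) = 34; t(50) = 40; t(51) = 18.
Since (t(50), t(51)) = (t(2), t(3)) = (40, 18) (two consecutive terms determine the rest), the sequence is eventually periodic: after a pre-period of length 1 it cycles with period 48.
For j ≥ 2, t(j) depends only on (j - 2) mod 48. (14633 - 2) mod 48 = 39, so t(14633) = t(41) = 32.

32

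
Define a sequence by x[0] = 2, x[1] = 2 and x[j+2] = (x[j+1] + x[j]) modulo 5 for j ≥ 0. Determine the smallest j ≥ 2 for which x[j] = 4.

2

We have x[0] = 2,  x[1] = 2,  x[2] = 4,  x[3] = 1,  x[4] = 0,  x[5] = 1,  x[6] = 1,  x[7] = 2,  x[8] = 3,  x[9] = 0,  x[10] = 3,  x[11] = 3,  x[12] = 1,  x[13] = 4,  x[14] = 0,  x[15] = 4,  x[16] = 4,  x[17] = 3,  x[18] = 2,  x[19] = 0,  x[20] = 2,  x[21] = 2.
The sequence repeats with period 20.
The value 4 first appears (with j ≥ 2) at x[2].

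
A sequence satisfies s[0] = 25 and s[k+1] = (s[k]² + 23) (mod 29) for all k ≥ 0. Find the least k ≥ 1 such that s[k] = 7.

s[0] = 25; s[1] = 10; s[2] = 7; s[3] = 14; s[4] = 16; s[5] = 18; s[6] = 28; s[7] = 24; s[8] = 19; s[9] = 7.
Since s[9] = s[2] = 7, the sequence is eventually periodic: after a pre-period of length 2 it cycles with period 7.
The value 7 first appears (with k ≥ 1) at s[2].

2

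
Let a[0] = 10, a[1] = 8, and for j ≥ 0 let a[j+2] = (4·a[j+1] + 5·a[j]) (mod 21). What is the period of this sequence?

We have a[0] = 10; a[1] = 8; a[2] = 19; a[3] = 11; a[4] = 13; a[5] = 2; a[6] = 10; a[7] = 8.
Since (a[6], a[7]) = (a[0], a[1]) = (10, 8) (two consecutive terms determine the rest), the sequence is periodic with period 6.

6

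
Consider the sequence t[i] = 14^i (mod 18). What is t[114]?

Computing terms: t[1] = 14,  t[2] = 16,  t[3] = 8,  t[4] = 4,  t[5] = 2,  t[6] = 10,  t[7] = 14.
Since t[7] = t[1] = 14, the sequence is periodic with period 6.
(114 - 1) mod 6 = 5, so t[114] = t[6] = 10.

10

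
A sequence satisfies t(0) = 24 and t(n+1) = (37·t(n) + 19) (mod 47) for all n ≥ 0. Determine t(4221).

Computing terms: t(0) = 24,  t(1) = 14,  t(2) = 20,  t(3) = 7,  t(4) = 43,  t(5) = 12,  t(6) = 40,  t(7) = 42,  t(8) = 22,  t(9) = 34,  t(10) = 8,  t(11) = 33,  t(12) = 18,  t(13) = 27,  t(14) = 31,  t(15) = 38,  t(16) = 15,  t(17) = 10,  t(18) = 13,  t(19) = 30,  t(20) = 1,  t(21) = 9,  t(22) = 23,  t(23) = 24.
Since t(23) = t(0) = 24, the sequence is periodic with period 23.
(4221 - 0) mod 23 = 12, so t(4221) = t(12) = 18.

18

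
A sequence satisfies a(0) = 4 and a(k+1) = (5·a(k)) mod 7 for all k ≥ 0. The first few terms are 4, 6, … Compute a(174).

4

a(0) = 4; a(1) = 6; a(2) = 2; a(3) = 3; a(4) = 1; a(5) = 5; a(6) = 4.
Since a(6) = a(0) = 4, the sequence is periodic with period 6.
(174 - 0) mod 6 = 0, so a(174) = a(0) = 4.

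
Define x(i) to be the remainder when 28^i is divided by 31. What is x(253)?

7

We have x(0) = 1, x(1) = 28, x(2) = 9, x(3) = 4, x(4) = 19, x(5) = 5, x(6) = 16, x(7) = 14, x(8) = 20, x(9) = 2, x(10) = 25, x(11) = 18, x(12) = 8, x(13) = 7, x(14) = 10, x(15) = 1.
The sequence repeats with period 15.
(253 - 0) mod 15 = 13, so x(253) = x(13) = 7.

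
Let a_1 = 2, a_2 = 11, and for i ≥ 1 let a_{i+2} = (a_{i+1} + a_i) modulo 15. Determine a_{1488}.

Computing terms: a_1 = 2,  a_2 = 11,  a_3 = 13,  a_4 = 9,  a_5 = 7,  a_6 = 1,  a_7 = 8,  a_8 = 9,  a_9 = 2,  a_{10} = 11.
The sequence repeats with period 8.
(1488 - 1) mod 8 = 7, so a_{1488} = a_8 = 9.

9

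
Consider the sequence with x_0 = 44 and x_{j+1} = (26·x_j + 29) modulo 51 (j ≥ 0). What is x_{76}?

Listing terms: x_0 = 44; x_1 = 0; x_2 = 29; x_3 = 18; x_4 = 38; x_5 = 48; x_6 = 2; x_7 = 30; x_8 = 44.
Since x_8 = x_0 = 44, the sequence is periodic with period 8.
(76 - 0) mod 8 = 4, so x_{76} = x_4 = 38.

38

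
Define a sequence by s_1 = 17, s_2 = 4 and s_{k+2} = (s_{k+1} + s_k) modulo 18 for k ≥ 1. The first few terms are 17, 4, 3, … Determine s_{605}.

10

s_1 = 17; s_2 = 4; s_3 = 3; s_4 = 7; s_5 = 10; s_6 = 17; s_7 = 9; s_8 = 8; s_9 = 17; s_{10} = 7; s_{11} = 6; s_{12} = 13; s_{13} = 1; s_{14} = 14; s_{15} = 15; s_{16} = 11; s_{17} = 8; s_{18} = 1; s_{19} = 9; s_{20} = 10; s_{21} = 1; s_{22} = 11; s_{23} = 12; s_{24} = 5; s_{25} = 17; s_{26} = 4.
Since (s_{25}, s_{26}) = (s_1, s_2) = (17, 4) (two consecutive terms determine the rest), the sequence is periodic with period 24.
(605 - 1) mod 24 = 4, so s_{605} = s_5 = 10.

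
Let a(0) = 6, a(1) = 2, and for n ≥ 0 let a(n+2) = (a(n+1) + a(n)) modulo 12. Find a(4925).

a(0) = 6, a(1) = 2, a(2) = 8, a(3) = 10, a(4) = 6, a(5) = 4, a(6) = 10, a(7) = 2, a(8) = 0, a(9) = 2, a(10) = 2, a(11) = 4, a(12) = 6, a(13) = 10, a(14) = 4, a(15) = 2, a(16) = 6, a(17) = 8, a(18) = 2, a(19) = 10, a(20) = 0, a(21) = 10, a(22) = 10, a(23) = 8, a(24) = 6, a(25) = 2.
The sequence repeats with period 24.
(4925 - 0) mod 24 = 5, so a(4925) = a(5) = 4.

4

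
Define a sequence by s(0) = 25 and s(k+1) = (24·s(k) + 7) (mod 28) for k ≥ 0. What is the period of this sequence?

6

We have s(0) = 25,  s(1) = 19,  s(2) = 15,  s(3) = 3,  s(4) = 23,  s(5) = 27,  s(6) = 11,  s(7) = 19.
Since s(7) = s(1) = 19, the sequence is eventually periodic: after a pre-period of length 1 it cycles with period 6.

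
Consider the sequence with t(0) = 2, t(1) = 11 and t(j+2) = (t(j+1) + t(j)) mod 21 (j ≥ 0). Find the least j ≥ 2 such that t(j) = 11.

Computing terms: t(0) = 2, t(1) = 11, t(2) = 13, t(3) = 3, t(4) = 16, t(5) = 19, t(6) = 14, t(7) = 12, t(8) = 5, t(9) = 17, t(10) = 1, t(11) = 18, t(12) = 19, t(13) = 16, t(14) = 14, t(15) = 9, t(16) = 2, t(17) = 11.
The sequence repeats with period 16.
The value 11 next appears (with j ≥ 2) at t(17).

17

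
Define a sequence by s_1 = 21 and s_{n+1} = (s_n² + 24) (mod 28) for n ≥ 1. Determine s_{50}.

We have s_1 = 21,  s_2 = 17,  s_3 = 5,  s_4 = 21.
Since s_4 = s_1 = 21, the sequence is periodic with period 3.
(50 - 1) mod 3 = 1, so s_{50} = s_2 = 17.

17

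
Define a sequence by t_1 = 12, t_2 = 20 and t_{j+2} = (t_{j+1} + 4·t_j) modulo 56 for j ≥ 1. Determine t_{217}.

44

Listing terms: t_1 = 12, t_2 = 20, t_3 = 12, t_4 = 36, t_5 = 28, t_6 = 4, t_7 = 4, t_8 = 20, t_9 = 36, t_{10} = 4, t_{11} = 36, t_{12} = 52, t_{13} = 28, t_{14} = 12, t_{15} = 12, t_{16} = 4, t_{17} = 52, t_{18} = 12, t_{19} = 52, t_{20} = 44, t_{21} = 28, t_{22} = 36, t_{23} = 36, t_{24} = 12, t_{25} = 44, t_{26} = 36, t_{27} = 44, t_{28} = 20, t_{29} = 28, t_{30} = 52, t_{31} = 52, t_{32} = 36, t_{33} = 20, t_{34} = 52, t_{35} = 20, t_{36} = 4, t_{37} = 28, t_{38} = 44, t_{39} = 44, t_{40} = 52, t_{41} = 4, t_{42} = 44, t_{43} = 4, t_{44} = 12, t_{45} = 28, t_{46} = 20, t_{47} = 20, t_{48} = 44, t_{49} = 12, t_{50} = 20.
The sequence repeats with period 48.
So t_{217} = t_{1 + ((217-1) mod 48)} = t_{25} = 44.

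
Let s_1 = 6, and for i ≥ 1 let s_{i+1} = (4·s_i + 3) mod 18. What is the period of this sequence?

3

s_1 = 6; s_2 = 9; s_3 = 3; s_4 = 15; s_5 = 9.
Since s_5 = s_2 = 9, the sequence is eventually periodic: after a pre-period of length 1 it cycles with period 3.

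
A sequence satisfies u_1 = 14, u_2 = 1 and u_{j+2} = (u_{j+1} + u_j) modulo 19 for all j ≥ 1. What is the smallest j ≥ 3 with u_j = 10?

15

Computing terms: u_1 = 14, u_2 = 1, u_3 = 15, u_4 = 16, u_5 = 12, u_6 = 9, u_7 = 2, u_8 = 11, u_9 = 13, u_{10} = 5, u_{11} = 18, u_{12} = 4, u_{13} = 3, u_{14} = 7, u_{15} = 10, u_{16} = 17, u_{17} = 8, u_{18} = 6, u_{19} = 14, u_{20} = 1.
The sequence repeats with period 18.
The value 10 first appears (with j ≥ 3) at u_{15}.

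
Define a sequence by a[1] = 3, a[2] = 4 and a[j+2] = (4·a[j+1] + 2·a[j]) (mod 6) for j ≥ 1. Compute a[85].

Computing terms: a[1] = 3,  a[2] = 4,  a[3] = 4,  a[4] = 0,  a[5] = 2,  a[6] = 2,  a[7] = 0,  a[8] = 4,  a[9] = 4.
Since (a[8], a[9]) = (a[2], a[3]) = (4, 4) (two consecutive terms determine the rest), the sequence is eventually periodic: after a pre-period of length 1 it cycles with period 6.
For j ≥ 2, a[j] depends only on (j - 2) mod 6. (85 - 2) mod 6 = 5, so a[85] = a[7] = 0.

0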